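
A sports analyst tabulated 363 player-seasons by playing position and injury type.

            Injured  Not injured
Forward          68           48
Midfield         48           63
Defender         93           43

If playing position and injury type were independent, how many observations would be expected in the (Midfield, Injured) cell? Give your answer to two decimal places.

63.91

Row total (Midfield) = 111; column total (Injured) = 209; grand total N = 363.
Expected count = (row total × column total) / N = 111 × 209 / 363 = 63.91.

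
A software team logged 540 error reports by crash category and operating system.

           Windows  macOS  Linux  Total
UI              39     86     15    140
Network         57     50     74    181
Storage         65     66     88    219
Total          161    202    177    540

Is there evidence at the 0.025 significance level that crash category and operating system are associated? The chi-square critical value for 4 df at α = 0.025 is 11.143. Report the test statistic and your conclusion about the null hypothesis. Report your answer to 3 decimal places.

57.757; reject H₀

Grand total N = 540.
Expected counts (row total × column total / N):
  UI, Windows: 140×161/540 = 41.7407
  UI, macOS: 140×202/540 = 52.3704
  UI, Linux: 140×177/540 = 45.8889
  Network, Windows: 181×161/540 = 53.9648
  Network, macOS: 181×202/540 = 67.7074
  Network, Linux: 181×177/540 = 59.3278
  Storage, Windows: 219×161/540 = 65.2944
  Storage, macOS: 219×202/540 = 81.9222
  Storage, Linux: 219×177/540 = 71.7833
Contributions (O − E)²/E:
  (39 − 41.7407)²/41.7407 = 0.1800
  (86 − 52.3704)²/52.3704 = 21.5952
  (15 − 45.8889)²/45.8889 = 20.7920
  (57 − 53.9648)²/53.9648 = 0.1707
  (50 − 67.7074)²/67.7074 = 4.6310
  (74 − 59.3278)²/59.3278 = 3.6285
  (65 − 65.2944)²/65.2944 = 0.0013
  (66 − 81.9222)²/81.9222 = 3.0946
  (88 − 71.7833)²/71.7833 = 3.6635
χ² = 0.1800 + 21.5952 + 20.7920 + 0.1707 + 4.6310 + 3.6285 + 0.0013 + 3.0946 + 3.6635 = 57.757
df = (3−1)(3−1) = 4. Since 57.757 > 11.143, reject the null hypothesis of independence at α = 0.025.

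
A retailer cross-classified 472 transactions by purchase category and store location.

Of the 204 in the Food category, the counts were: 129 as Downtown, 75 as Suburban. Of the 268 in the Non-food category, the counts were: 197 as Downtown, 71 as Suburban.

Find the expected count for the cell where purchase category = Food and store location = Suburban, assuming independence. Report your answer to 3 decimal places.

63.102

Row total (Food) = 204; column total (Suburban) = 146; grand total N = 472.
Expected count = (row total × column total) / N = 204 × 146 / 472 = 63.102.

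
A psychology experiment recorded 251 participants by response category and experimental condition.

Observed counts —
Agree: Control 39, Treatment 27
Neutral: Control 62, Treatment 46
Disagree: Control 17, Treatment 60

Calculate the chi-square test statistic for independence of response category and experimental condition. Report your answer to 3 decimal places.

Row totals: 66, 108, 77. Column totals: 118, 133. Grand total N = 251.
Expected counts (row total × column total / N):
  Agree, Control: 66×118/251 = 31.0279
  Agree, Treatment: 66×133/251 = 34.9721
  Neutral, Control: 108×118/251 = 50.7729
  Neutral, Treatment: 108×133/251 = 57.2271
  Disagree, Control: 77×118/251 = 36.1992
  Disagree, Treatment: 77×133/251 = 40.8008
Contributions (O − E)²/E:
  (39 − 31.0279)²/31.0279 = 2.0483
  (27 − 34.9721)²/34.9721 = 1.8173
  (62 − 50.7729)²/50.7729 = 2.4826
  (46 − 57.2271)²/57.2271 = 2.2026
  (17 − 36.1992)²/36.1992 = 10.1828
  (60 − 40.8008)²/40.8008 = 9.0344
χ² = 2.0483 + 1.8173 + 2.4826 + 2.2026 + 10.1828 + 9.0344 = 27.768

27.768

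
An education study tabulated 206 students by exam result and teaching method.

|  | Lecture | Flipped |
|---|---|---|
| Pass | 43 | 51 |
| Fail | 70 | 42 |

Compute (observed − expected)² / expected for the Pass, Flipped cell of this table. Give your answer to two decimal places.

1.73

Row total (Pass) = 94; column total (Flipped) = 93; N = 206.
Expected count E = 94 × 93 / 206 = 42.437.
Contribution = (O − E)²/E = (51 − 42.437)² / 42.437 = 1.73.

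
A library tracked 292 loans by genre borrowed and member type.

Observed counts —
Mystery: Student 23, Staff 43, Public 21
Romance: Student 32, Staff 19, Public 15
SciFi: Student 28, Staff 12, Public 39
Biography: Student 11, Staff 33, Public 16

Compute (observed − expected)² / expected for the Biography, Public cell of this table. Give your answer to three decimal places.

Row total (Biography) = 60; column total (Public) = 91; N = 292.
Expected count E = 60 × 91 / 292 = 18.6986.
Contribution = (O − E)²/E = (16 − 18.6986)² / 18.6986 = 0.389.

0.389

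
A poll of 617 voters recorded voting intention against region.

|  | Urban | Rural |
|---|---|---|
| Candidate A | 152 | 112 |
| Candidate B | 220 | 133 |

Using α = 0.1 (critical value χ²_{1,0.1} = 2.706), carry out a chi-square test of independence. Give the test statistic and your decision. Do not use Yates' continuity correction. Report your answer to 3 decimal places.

1.422; fail to reject H₀

Row totals: 264, 353. Column totals: 372, 245. Grand total N = 617.
Expected counts (row total × column total / N):
  Candidate A, Urban: 264×372/617 = 159.1702
  Candidate A, Rural: 264×245/617 = 104.8298
  Candidate B, Urban: 353×372/617 = 212.8298
  Candidate B, Rural: 353×245/617 = 140.1702
Contributions (O − E)²/E:
  (152 − 159.1702)²/159.1702 = 0.3230
  (112 − 104.8298)²/104.8298 = 0.4904
  (220 − 212.8298)²/212.8298 = 0.2416
  (133 − 140.1702)²/140.1702 = 0.3668
χ² = 0.3230 + 0.4904 + 0.2416 + 0.3668 = 1.422
df = (2−1)(2−1) = 1. Since 1.422 < 2.706, fail to reject the null hypothesis of independence at α = 0.1.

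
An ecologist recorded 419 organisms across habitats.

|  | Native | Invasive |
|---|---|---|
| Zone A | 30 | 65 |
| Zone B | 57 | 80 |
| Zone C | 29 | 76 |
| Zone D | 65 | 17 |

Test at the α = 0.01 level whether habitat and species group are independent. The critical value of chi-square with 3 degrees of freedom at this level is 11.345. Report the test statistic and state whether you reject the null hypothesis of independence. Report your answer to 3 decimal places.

Row totals: 95, 137, 105, 82. Column totals: 181, 238. Grand total N = 419.
Expected counts (row total × column total / N):
  Zone A, Native: 95×181/419 = 41.0382
  Zone A, Invasive: 95×238/419 = 53.9618
  Zone B, Native: 137×181/419 = 59.1814
  Zone B, Invasive: 137×238/419 = 77.8186
  Zone C, Native: 105×181/419 = 45.3580
  Zone C, Invasive: 105×238/419 = 59.6420
  Zone D, Native: 82×181/419 = 35.4224
  Zone D, Invasive: 82×238/419 = 46.5776
Contributions (O − E)²/E:
  (30 − 41.0382)²/41.0382 = 2.9690
  (65 − 53.9618)²/53.9618 = 2.2579
  (57 − 59.1814)²/59.1814 = 0.0804
  (80 − 77.8186)²/77.8186 = 0.0611
  (29 − 45.3580)²/45.3580 = 5.8994
  (76 − 59.6420)²/59.6420 = 4.4865
  (65 − 35.4224)²/35.4224 = 24.6972
  (17 − 46.5776)²/46.5776 = 18.7823
χ² = 2.9690 + 2.2579 + 0.0804 + 0.0611 + 5.8994 + 4.4865 + 24.6972 + 18.7823 = 59.234
df = (4−1)(2−1) = 3. Since 59.234 > 11.345, reject the null hypothesis of independence at α = 0.01.

59.234; reject H₀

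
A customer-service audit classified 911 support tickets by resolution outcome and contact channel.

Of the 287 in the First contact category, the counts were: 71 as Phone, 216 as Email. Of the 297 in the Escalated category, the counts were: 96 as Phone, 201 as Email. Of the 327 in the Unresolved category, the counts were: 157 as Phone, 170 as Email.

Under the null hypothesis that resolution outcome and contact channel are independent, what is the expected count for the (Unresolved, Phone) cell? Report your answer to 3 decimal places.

116.299

Row total (Unresolved) = 327; column total (Phone) = 324; grand total N = 911.
Expected count = (row total × column total) / N = 327 × 324 / 911 = 116.299.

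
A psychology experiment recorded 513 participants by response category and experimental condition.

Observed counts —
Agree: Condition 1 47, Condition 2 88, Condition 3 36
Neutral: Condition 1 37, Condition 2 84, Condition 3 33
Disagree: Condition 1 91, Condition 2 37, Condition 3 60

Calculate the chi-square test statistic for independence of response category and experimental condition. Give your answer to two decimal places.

Row totals: 171, 154, 188. Column totals: 175, 209, 129. Grand total N = 513.
Expected counts (row total × column total / N):
  Agree, Condition 1: 171×175/513 = 58.333
  Agree, Condition 2: 171×209/513 = 69.667
  Agree, Condition 3: 171×129/513 = 43.000
  Neutral, Condition 1: 154×175/513 = 52.534
  Neutral, Condition 2: 154×209/513 = 62.741
  Neutral, Condition 3: 154×129/513 = 38.725
  Disagree, Condition 1: 188×175/513 = 64.133
  Disagree, Condition 2: 188×209/513 = 76.593
  Disagree, Condition 3: 188×129/513 = 47.275
Contributions (O − E)²/E:
  (47 − 58.333)²/58.333 = 2.2018
  (88 − 69.667)²/69.667 = 4.8244
  (36 − 43.000)²/43.000 = 1.1395
  (37 − 52.534)²/52.534 = 4.5933
  (84 − 62.741)²/62.741 = 7.2033
  (33 − 38.725)²/38.725 = 0.8464
  (91 − 64.133)²/64.133 = 11.2553
  (37 − 76.593)²/76.593 = 20.4667
  (60 − 47.275)²/47.275 = 3.4252
χ² = 2.2018 + 4.8244 + 1.1395 + 4.5933 + 7.2033 + 0.8464 + 11.2553 + 20.4667 + 3.4252 = 55.96

55.96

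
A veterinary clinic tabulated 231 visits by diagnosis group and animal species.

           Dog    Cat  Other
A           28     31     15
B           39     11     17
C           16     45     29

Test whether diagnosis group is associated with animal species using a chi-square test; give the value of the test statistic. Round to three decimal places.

Row totals: 74, 67, 90. Column totals: 83, 87, 61. Grand total N = 231.
Expected counts (row total × column total / N):
  A, Dog: 74×83/231 = 26.5887
  A, Cat: 74×87/231 = 27.8701
  A, Other: 74×61/231 = 19.5411
  B, Dog: 67×83/231 = 24.0736
  B, Cat: 67×87/231 = 25.2338
  B, Other: 67×61/231 = 17.6926
  C, Dog: 90×83/231 = 32.3377
  C, Cat: 90×87/231 = 33.8961
  C, Other: 90×61/231 = 23.7662
Contributions (O − E)²/E:
  (28 − 26.5887)²/26.5887 = 0.0749
  (31 − 27.8701)²/27.8701 = 0.3515
  (15 − 19.5411)²/19.5411 = 1.0553
  (39 − 24.0736)²/24.0736 = 9.2548
  (11 − 25.2338)²/25.2338 = 8.0290
  (17 − 17.6926)²/17.6926 = 0.0271
  (16 − 32.3377)²/32.3377 = 8.2542
  (45 − 33.8961)²/33.8961 = 3.6375
  (29 − 23.7662)²/23.7662 = 1.1526
χ² = 0.0749 + 0.3515 + 1.0553 + 9.2548 + 8.0290 + 0.0271 + 8.2542 + 3.6375 + 1.1526 = 31.837

31.837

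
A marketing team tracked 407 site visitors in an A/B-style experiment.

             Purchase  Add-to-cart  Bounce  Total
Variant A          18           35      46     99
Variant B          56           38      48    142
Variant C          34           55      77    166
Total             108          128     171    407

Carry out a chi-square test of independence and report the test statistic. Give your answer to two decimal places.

18.93

Grand total N = 407.
Expected counts (row total × column total / N):
  Variant A, Purchase: 99×108/407 = 26.2703
  Variant A, Add-to-cart: 99×128/407 = 31.1351
  Variant A, Bounce: 99×171/407 = 41.5946
  Variant B, Purchase: 142×108/407 = 37.6806
  Variant B, Add-to-cart: 142×128/407 = 44.6585
  Variant B, Bounce: 142×171/407 = 59.6609
  Variant C, Purchase: 166×108/407 = 44.0491
  Variant C, Add-to-cart: 166×128/407 = 52.2064
  Variant C, Bounce: 166×171/407 = 69.7445
Contributions (O − E)²/E:
  (18 − 26.2703)²/26.2703 = 2.6036
  (35 − 31.1351)²/31.1351 = 0.4798
  (46 − 41.5946)²/41.5946 = 0.4666
  (56 − 37.6806)²/37.6806 = 8.9065
  (38 − 44.6585)²/44.6585 = 0.9928
  (48 − 59.6609)²/59.6609 = 2.2792
  (34 − 44.0491)²/44.0491 = 2.2925
  (55 − 52.2064)²/52.2064 = 0.1495
  (77 − 69.7445)²/69.7445 = 0.7548
χ² = 2.6036 + 0.4798 + 0.4666 + 8.9065 + 0.9928 + 2.2792 + 2.2925 + 0.1495 + 0.7548 = 18.93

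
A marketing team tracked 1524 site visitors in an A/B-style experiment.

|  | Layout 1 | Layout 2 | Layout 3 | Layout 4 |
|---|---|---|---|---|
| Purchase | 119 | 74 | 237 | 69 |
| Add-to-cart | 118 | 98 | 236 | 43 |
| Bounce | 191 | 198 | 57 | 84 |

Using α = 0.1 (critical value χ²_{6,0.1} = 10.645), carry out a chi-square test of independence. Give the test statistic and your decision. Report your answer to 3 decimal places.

223.684; reject H₀

Row totals: 499, 495, 530. Column totals: 428, 370, 530, 196. Grand total N = 1524.
Expected counts (row total × column total / N):
  Purchase, Layout 1: 499×428/1524 = 140.1391
  Purchase, Layout 2: 499×370/1524 = 121.1483
  Purchase, Layout 3: 499×530/1524 = 173.5367
  Purchase, Layout 4: 499×196/1524 = 64.1759
  Add-to-cart, Layout 1: 495×428/1524 = 139.0157
  Add-to-cart, Layout 2: 495×370/1524 = 120.1772
  Add-to-cart, Layout 3: 495×530/1524 = 172.1457
  Add-to-cart, Layout 4: 495×196/1524 = 63.6614
  Bounce, Layout 1: 530×428/1524 = 148.8451
  Bounce, Layout 2: 530×370/1524 = 128.6745
  Bounce, Layout 3: 530×530/1524 = 184.3176
  Bounce, Layout 4: 530×196/1524 = 68.1627
Contributions (O − E)²/E:
  (119 − 140.1391)²/140.1391 = 3.1887
  (74 − 121.1483)²/121.1483 = 18.3491
  (237 − 173.5367)²/173.5367 = 23.2089
  (69 − 64.1759)²/64.1759 = 0.3626
  (118 − 139.0157)²/139.0157 = 3.1770
  (98 − 120.1772)²/120.1772 = 4.0925
  (236 − 172.1457)²/172.1457 = 23.6856
  (43 − 63.6614)²/63.6614 = 6.7057
  (191 − 148.8451)²/148.8451 = 11.9388
  (198 − 128.6745)²/128.6745 = 37.3503
  (57 − 184.3176)²/184.3176 = 87.9448
  (84 − 68.1627)²/68.1627 = 3.6797
χ² = 3.1887 + 18.3491 + 23.2089 + 0.3626 + 3.1770 + 4.0925 + 23.6856 + 6.7057 + 11.9388 + 37.3503 + 87.9448 + 3.6797 = 223.684
df = (3−1)(4−1) = 6. Since 223.684 > 10.645, reject the null hypothesis of independence at α = 0.1.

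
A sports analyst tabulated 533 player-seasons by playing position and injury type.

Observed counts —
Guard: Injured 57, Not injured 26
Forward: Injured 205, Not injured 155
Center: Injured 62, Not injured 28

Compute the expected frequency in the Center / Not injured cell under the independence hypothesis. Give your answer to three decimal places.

35.291

Row total (Center) = 90; column total (Not injured) = 209; grand total N = 533.
Expected count = (row total × column total) / N = 90 × 209 / 533 = 35.291.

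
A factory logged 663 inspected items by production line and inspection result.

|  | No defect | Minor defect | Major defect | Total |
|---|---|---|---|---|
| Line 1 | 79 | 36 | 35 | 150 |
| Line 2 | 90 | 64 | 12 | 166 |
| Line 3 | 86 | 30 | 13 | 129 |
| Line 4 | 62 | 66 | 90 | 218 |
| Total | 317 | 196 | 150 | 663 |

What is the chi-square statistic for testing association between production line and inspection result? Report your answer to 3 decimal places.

96.698

Grand total N = 663.
Expected counts (row total × column total / N):
  Line 1, No defect: 150×317/663 = 71.7195
  Line 1, Minor defect: 150×196/663 = 44.3439
  Line 1, Major defect: 150×150/663 = 33.9367
  Line 2, No defect: 166×317/663 = 79.3695
  Line 2, Minor defect: 166×196/663 = 49.0739
  Line 2, Major defect: 166×150/663 = 37.5566
  Line 3, No defect: 129×317/663 = 61.6787
  Line 3, Minor defect: 129×196/663 = 38.1357
  Line 3, Major defect: 129×150/663 = 29.1855
  Line 4, No defect: 218×317/663 = 104.2323
  Line 4, Minor defect: 218×196/663 = 64.4465
  Line 4, Major defect: 218×150/663 = 49.3213
Contributions (O − E)²/E:
  (79 − 71.7195)²/71.7195 = 0.7391
  (36 − 44.3439)²/44.3439 = 1.5700
  (35 − 33.9367)²/33.9367 = 0.0333
  (90 − 79.3695)²/79.3695 = 1.4238
  (64 − 49.0739)²/49.0739 = 4.5399
  (12 − 37.5566)²/37.5566 = 17.3908
  (86 − 61.6787)²/61.6787 = 9.5904
  (30 − 38.1357)²/38.1357 = 1.7356
  (13 − 29.1855)²/29.1855 = 8.9760
  (62 − 104.2323)²/104.2323 = 17.1115
  (66 − 64.4465)²/64.4465 = 0.0374
  (90 − 49.3213)²/49.3213 = 33.5505
χ² = 0.7391 + 1.5700 + 0.0333 + 1.4238 + 4.5399 + 17.3908 + 9.5904 + 1.7356 + 8.9760 + 17.1115 + 0.0374 + 33.5505 = 96.698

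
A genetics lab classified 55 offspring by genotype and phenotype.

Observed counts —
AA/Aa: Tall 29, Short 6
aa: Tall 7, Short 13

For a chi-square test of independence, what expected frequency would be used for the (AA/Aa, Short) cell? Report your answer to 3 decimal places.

12.091

Row total (AA/Aa) = 35; column total (Short) = 19; grand total N = 55.
Expected count = (row total × column total) / N = 35 × 19 / 55 = 12.091.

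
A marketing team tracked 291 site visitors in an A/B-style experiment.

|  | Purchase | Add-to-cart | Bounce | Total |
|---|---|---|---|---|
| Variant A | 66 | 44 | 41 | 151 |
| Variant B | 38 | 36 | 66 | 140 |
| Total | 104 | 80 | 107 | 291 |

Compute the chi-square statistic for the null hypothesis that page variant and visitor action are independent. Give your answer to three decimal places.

13.783

Grand total N = 291.
Expected counts (row total × column total / N):
  Variant A, Purchase: 151×104/291 = 53.9656
  Variant A, Add-to-cart: 151×80/291 = 41.5120
  Variant A, Bounce: 151×107/291 = 55.5223
  Variant B, Purchase: 140×104/291 = 50.0344
  Variant B, Add-to-cart: 140×80/291 = 38.4880
  Variant B, Bounce: 140×107/291 = 51.4777
Contributions (O − E)²/E:
  (66 − 53.9656)²/53.9656 = 2.6837
  (44 − 41.5120)²/41.5120 = 0.1491
  (41 − 55.5223)²/55.5223 = 3.7984
  (38 − 50.0344)²/50.0344 = 2.8945
  (36 − 38.4880)²/38.4880 = 0.1608
  (66 − 51.4777)²/51.4777 = 4.0969
χ² = 2.6837 + 0.1491 + 3.7984 + 2.8945 + 0.1608 + 4.0969 = 13.783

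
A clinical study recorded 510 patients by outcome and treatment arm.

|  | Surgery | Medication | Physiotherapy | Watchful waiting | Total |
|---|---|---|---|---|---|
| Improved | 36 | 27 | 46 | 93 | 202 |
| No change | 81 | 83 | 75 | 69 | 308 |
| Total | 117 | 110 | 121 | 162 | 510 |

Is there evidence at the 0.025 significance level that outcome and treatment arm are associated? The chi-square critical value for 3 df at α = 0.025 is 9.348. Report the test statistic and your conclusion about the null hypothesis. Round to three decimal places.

Grand total N = 510.
Expected counts (row total × column total / N):
  Improved, Surgery: 202×117/510 = 46.3412
  Improved, Medication: 202×110/510 = 43.5686
  Improved, Physiotherapy: 202×121/510 = 47.9255
  Improved, Watchful waiting: 202×162/510 = 64.1647
  No change, Surgery: 308×117/510 = 70.6588
  No change, Medication: 308×110/510 = 66.4314
  No change, Physiotherapy: 308×121/510 = 73.0745
  No change, Watchful waiting: 308×162/510 = 97.8353
Contributions (O − E)²/E:
  (36 − 46.3412)²/46.3412 = 2.3077
  (27 − 43.5686)²/43.5686 = 6.3008
  (46 − 47.9255)²/47.9255 = 0.0774
  (93 − 64.1647)²/64.1647 = 12.9584
  (81 − 70.6588)²/70.6588 = 1.5135
  (83 − 66.4314)²/66.4314 = 4.1324
  (75 − 73.0745)²/73.0745 = 0.0507
  (69 − 97.8353)²/97.8353 = 8.4987
χ² = 2.3077 + 6.3008 + 0.0774 + 12.9584 + 1.5135 + 4.1324 + 0.0507 + 8.4987 = 35.840
df = (2−1)(4−1) = 3. Since 35.840 > 9.348, reject the null hypothesis of independence at α = 0.025.

35.840; reject H₀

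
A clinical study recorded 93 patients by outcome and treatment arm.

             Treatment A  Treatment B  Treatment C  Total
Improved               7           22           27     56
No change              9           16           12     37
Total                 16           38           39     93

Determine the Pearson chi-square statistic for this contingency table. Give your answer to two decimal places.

Grand total N = 93.
Expected counts (row total × column total / N):
  Improved, Treatment A: 56×16/93 = 9.634
  Improved, Treatment B: 56×38/93 = 22.882
  Improved, Treatment C: 56×39/93 = 23.484
  No change, Treatment A: 37×16/93 = 6.366
  No change, Treatment B: 37×38/93 = 15.118
  No change, Treatment C: 37×39/93 = 15.516
Contributions (O − E)²/E:
  (7 − 9.634)²/9.634 = 0.7202
  (22 − 22.882)²/22.882 = 0.0340
  (27 − 23.484)²/23.484 = 0.5264
  (9 − 6.366)²/6.366 = 1.0898
  (16 − 15.118)²/15.118 = 0.0515
  (12 − 15.516)²/15.516 = 0.7967
χ² = 0.7202 + 0.0340 + 0.5264 + 1.0898 + 0.0515 + 0.7967 = 3.22

3.22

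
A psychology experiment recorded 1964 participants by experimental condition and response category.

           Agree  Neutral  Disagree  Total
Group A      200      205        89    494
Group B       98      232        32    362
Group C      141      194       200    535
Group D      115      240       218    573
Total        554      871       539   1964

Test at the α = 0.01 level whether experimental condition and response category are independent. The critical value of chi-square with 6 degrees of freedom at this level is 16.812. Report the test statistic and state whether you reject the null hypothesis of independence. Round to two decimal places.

Grand total N = 1964.
Expected counts (row total × column total / N):
  Group A, Agree: 494×554/1964 = 139.346
  Group A, Neutral: 494×871/1964 = 219.080
  Group A, Disagree: 494×539/1964 = 135.573
  Group B, Agree: 362×554/1964 = 102.112
  Group B, Neutral: 362×871/1964 = 160.541
  Group B, Disagree: 362×539/1964 = 99.347
  Group C, Agree: 535×554/1964 = 150.911
  Group C, Neutral: 535×871/1964 = 237.263
  Group C, Disagree: 535×539/1964 = 146.825
  Group D, Agree: 573×554/1964 = 161.630
  Group D, Neutral: 573×871/1964 = 254.116
  Group D, Disagree: 573×539/1964 = 157.254
Contributions (O − E)²/E:
  (200 − 139.346)²/139.346 = 26.4012
  (205 − 219.080)²/219.080 = 0.9049
  (89 − 135.573)²/135.573 = 15.9991
  (98 − 102.112)²/102.112 = 0.1656
  (232 − 160.541)²/160.541 = 31.8074
  (32 − 99.347)²/99.347 = 45.6543
  (141 − 150.911)²/150.911 = 0.6509
  (194 − 237.263)²/237.263 = 7.8887
  (200 − 146.825)²/146.825 = 19.2582
  (115 − 161.630)²/161.630 = 13.4527
  (240 − 254.116)²/254.116 = 0.7841
  (218 − 157.254)²/157.254 = 23.4657
χ² = 26.4012 + 0.9049 + 15.9991 + 0.1656 + 31.8074 + 45.6543 + 0.6509 + 7.8887 + 19.2582 + 13.4527 + 0.7841 + 23.4657 = 186.43
df = (4−1)(3−1) = 6. Since 186.43 > 16.812, reject the null hypothesis of independence at α = 0.01.

186.43; reject H₀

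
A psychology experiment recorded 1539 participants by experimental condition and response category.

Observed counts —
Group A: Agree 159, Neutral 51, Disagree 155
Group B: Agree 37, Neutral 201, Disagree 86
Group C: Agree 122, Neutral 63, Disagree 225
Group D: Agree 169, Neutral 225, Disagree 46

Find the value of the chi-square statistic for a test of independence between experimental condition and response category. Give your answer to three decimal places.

Row totals: 365, 324, 410, 440. Column totals: 487, 540, 512. Grand total N = 1539.
Expected counts (row total × column total / N):
  Group A, Agree: 365×487/1539 = 115.50032
  Group A, Neutral: 365×540/1539 = 128.07018
  Group A, Disagree: 365×512/1539 = 121.42950
  Group B, Agree: 324×487/1539 = 102.52632
  Group B, Neutral: 324×540/1539 = 113.68421
  Group B, Disagree: 324×512/1539 = 107.78947
  Group C, Agree: 410×487/1539 = 129.74009
  Group C, Neutral: 410×540/1539 = 143.85965
  Group C, Disagree: 410×512/1539 = 136.40026
  Group D, Agree: 440×487/1539 = 139.23327
  Group D, Neutral: 440×540/1539 = 154.38596
  Group D, Disagree: 440×512/1539 = 146.38077
Contributions (O − E)²/E:
  (159 − 115.50032)²/115.50032 = 16.3828
  (51 − 128.07018)²/128.07018 = 46.3794
  (155 − 121.42950)²/121.42950 = 9.2809
  (37 − 102.52632)²/102.52632 = 41.8790
  (201 − 113.68421)²/113.68421 = 67.0634
  (86 − 107.78947)²/107.78947 = 4.4047
  (122 − 129.74009)²/129.74009 = 0.4618
  (63 − 143.85965)²/143.85965 = 45.4490
  (225 − 136.40026)²/136.40026 = 57.5506
  (169 − 139.23327)²/139.23327 = 6.3638
  (225 − 154.38596)²/154.38596 = 32.2979
  (46 − 146.38077)²/146.38077 = 68.8362
χ² = 16.3828 + 46.3794 + 9.2809 + 41.8790 + 67.0634 + 4.4047 + 0.4618 + 45.4490 + 57.5506 + 6.3638 + 32.2979 + 68.8362 = 396.350

396.350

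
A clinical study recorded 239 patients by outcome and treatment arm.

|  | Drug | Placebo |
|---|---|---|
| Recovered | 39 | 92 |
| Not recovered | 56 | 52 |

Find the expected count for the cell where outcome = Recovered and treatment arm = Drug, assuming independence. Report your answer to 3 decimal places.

Row total (Recovered) = 131; column total (Drug) = 95; grand total N = 239.
Expected count = (row total × column total) / N = 131 × 95 / 239 = 52.071.

52.071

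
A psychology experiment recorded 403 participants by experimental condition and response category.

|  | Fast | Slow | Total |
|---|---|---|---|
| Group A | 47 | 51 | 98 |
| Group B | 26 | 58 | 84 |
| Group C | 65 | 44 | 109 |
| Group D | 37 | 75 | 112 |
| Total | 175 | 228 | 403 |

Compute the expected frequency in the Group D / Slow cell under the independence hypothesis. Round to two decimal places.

Row total (Group D) = 112; column total (Slow) = 228; grand total N = 403.
Expected count = (row total × column total) / N = 112 × 228 / 403 = 63.36.

63.36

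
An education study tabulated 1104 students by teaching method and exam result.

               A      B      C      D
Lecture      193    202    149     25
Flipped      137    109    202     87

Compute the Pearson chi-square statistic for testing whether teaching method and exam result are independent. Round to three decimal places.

Row totals: 569, 535. Column totals: 330, 311, 351, 112. Grand total N = 1104.
Expected counts (row total × column total / N):
  Lecture, A: 569×330/1104 = 170.0815
  Lecture, B: 569×311/1104 = 160.2889
  Lecture, C: 569×351/1104 = 180.9049
  Lecture, D: 569×112/1104 = 57.7246
  Flipped, A: 535×330/1104 = 159.9185
  Flipped, B: 535×311/1104 = 150.7111
  Flipped, C: 535×351/1104 = 170.0951
  Flipped, D: 535×112/1104 = 54.2754
Contributions (O − E)²/E:
  (193 − 170.0815)²/170.0815 = 3.0883
  (202 − 160.2889)²/160.2889 = 10.8543
  (149 − 180.9049)²/180.9049 = 5.6268
  (25 − 57.7246)²/57.7246 = 18.5519
  (137 − 159.9185)²/159.9185 = 3.2845
  (109 − 150.7111)²/150.7111 = 11.5440
  (202 − 170.0951)²/170.0951 = 5.9844
  (87 − 54.2754)²/54.2754 = 19.7308
χ² = 3.0883 + 10.8543 + 5.6268 + 18.5519 + 3.2845 + 11.5440 + 5.9844 + 19.7308 = 78.665

78.665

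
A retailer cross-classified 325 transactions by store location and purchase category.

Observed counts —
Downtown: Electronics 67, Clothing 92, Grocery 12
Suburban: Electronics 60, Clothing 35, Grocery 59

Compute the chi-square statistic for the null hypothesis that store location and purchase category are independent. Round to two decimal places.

Row totals: 171, 154. Column totals: 127, 127, 71. Grand total N = 325.
Expected counts (row total × column total / N):
  Downtown, Electronics: 171×127/325 = 66.822
  Downtown, Clothing: 171×127/325 = 66.822
  Downtown, Grocery: 171×71/325 = 37.357
  Suburban, Electronics: 154×127/325 = 60.178
  Suburban, Clothing: 154×127/325 = 60.178
  Suburban, Grocery: 154×71/325 = 33.643
Contributions (O − E)²/E:
  (67 − 66.822)²/66.822 = 0.0005
  (92 − 66.822)²/66.822 = 9.4869
  (12 − 37.357)²/37.357 = 17.2117
  (60 − 60.178)²/60.178 = 0.0005
  (35 − 60.178)²/60.178 = 10.5343
  (59 − 33.643)²/33.643 = 19.1118
χ² = 0.0005 + 9.4869 + 17.2117 + 0.0005 + 10.5343 + 19.1118 = 56.35

56.35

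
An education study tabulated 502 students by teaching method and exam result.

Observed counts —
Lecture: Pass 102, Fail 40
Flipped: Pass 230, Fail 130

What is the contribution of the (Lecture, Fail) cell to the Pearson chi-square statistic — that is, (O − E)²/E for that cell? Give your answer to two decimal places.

1.36

Row total (Lecture) = 142; column total (Fail) = 170; N = 502.
Expected count E = 142 × 170 / 502 = 48.088.
Contribution = (O − E)²/E = (40 − 48.088)² / 48.088 = 1.36.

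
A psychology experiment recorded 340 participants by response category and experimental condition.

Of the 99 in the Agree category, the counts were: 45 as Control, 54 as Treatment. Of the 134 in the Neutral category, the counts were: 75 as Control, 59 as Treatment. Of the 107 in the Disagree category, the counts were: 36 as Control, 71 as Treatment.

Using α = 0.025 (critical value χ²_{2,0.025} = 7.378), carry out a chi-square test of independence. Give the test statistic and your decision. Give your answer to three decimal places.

11.952; reject H₀

Row totals: 99, 134, 107. Column totals: 156, 184. Grand total N = 340.
Expected counts (row total × column total / N):
  Agree, Control: 99×156/340 = 45.4235
  Agree, Treatment: 99×184/340 = 53.5765
  Neutral, Control: 134×156/340 = 61.4824
  Neutral, Treatment: 134×184/340 = 72.5176
  Disagree, Control: 107×156/340 = 49.0941
  Disagree, Treatment: 107×184/340 = 57.9059
Contributions (O − E)²/E:
  (45 − 45.4235)²/45.4235 = 0.0039
  (54 − 53.5765)²/53.5765 = 0.0033
  (75 − 61.4824)²/61.4824 = 2.9720
  (59 − 72.5176)²/72.5176 = 2.5197
  (36 − 49.0941)²/49.0941 = 3.4924
  (71 − 57.9059)²/57.9059 = 2.9609
χ² = 0.0039 + 0.0033 + 2.9720 + 2.5197 + 3.4924 + 2.9609 = 11.952
df = (3−1)(2−1) = 2. Since 11.952 > 7.378, reject the null hypothesis of independence at α = 0.025.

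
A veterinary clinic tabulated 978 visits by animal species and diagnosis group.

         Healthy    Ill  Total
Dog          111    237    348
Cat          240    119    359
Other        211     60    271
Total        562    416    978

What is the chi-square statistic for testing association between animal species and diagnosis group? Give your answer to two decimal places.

152.13

Grand total N = 978.
Expected counts (row total × column total / N):
  Dog, Healthy: 348×562/978 = 199.975
  Dog, Ill: 348×416/978 = 148.025
  Cat, Healthy: 359×562/978 = 206.297
  Cat, Ill: 359×416/978 = 152.703
  Other, Healthy: 271×562/978 = 155.728
  Other, Ill: 271×416/978 = 115.272
Contributions (O − E)²/E:
  (111 − 199.975)²/199.975 = 39.5877
  (237 − 148.025)²/148.025 = 53.4812
  (240 − 206.297)²/206.297 = 5.5061
  (119 − 152.703)²/152.703 = 7.4386
  (211 − 155.728)²/155.728 = 19.6175
  (60 − 115.272)²/115.272 = 26.5025
χ² = 39.5877 + 53.4812 + 5.5061 + 7.4386 + 19.6175 + 26.5025 = 152.13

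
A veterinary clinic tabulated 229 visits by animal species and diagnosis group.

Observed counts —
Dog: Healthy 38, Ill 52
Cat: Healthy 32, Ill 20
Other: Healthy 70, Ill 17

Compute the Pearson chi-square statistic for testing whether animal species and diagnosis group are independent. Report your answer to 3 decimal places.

Row totals: 90, 52, 87. Column totals: 140, 89. Grand total N = 229.
Expected counts (row total × column total / N):
  Dog, Healthy: 90×140/229 = 55.02183
  Dog, Ill: 90×89/229 = 34.97817
  Cat, Healthy: 52×140/229 = 31.79039
  Cat, Ill: 52×89/229 = 20.20961
  Other, Healthy: 87×140/229 = 53.18777
  Other, Ill: 87×89/229 = 33.81223
Contributions (O − E)²/E:
  (38 − 55.02183)²/55.02183 = 5.2660
  (52 − 34.97817)²/34.97817 = 8.2835
  (32 − 31.79039)²/31.79039 = 0.0014
  (20 − 20.20961)²/20.20961 = 0.0022
  (70 − 53.18777)²/53.18777 = 5.3142
  (17 − 33.81223)²/33.81223 = 8.3594
χ² = 5.2660 + 8.2835 + 0.0014 + 0.0022 + 5.3142 + 8.3594 = 27.227

27.227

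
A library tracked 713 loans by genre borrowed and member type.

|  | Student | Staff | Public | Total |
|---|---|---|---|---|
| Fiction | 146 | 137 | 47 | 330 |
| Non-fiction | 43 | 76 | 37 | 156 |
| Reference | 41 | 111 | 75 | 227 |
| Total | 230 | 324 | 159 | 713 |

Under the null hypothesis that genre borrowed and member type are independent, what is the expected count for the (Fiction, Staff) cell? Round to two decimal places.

Row total (Fiction) = 330; column total (Staff) = 324; grand total N = 713.
Expected count = (row total × column total) / N = 330 × 324 / 713 = 149.96.

149.96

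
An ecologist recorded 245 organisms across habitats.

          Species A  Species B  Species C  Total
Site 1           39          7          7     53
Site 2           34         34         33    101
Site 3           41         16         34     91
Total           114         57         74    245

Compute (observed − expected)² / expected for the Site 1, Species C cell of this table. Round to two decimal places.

Row total (Site 1) = 53; column total (Species C) = 74; N = 245.
Expected count E = 53 × 74 / 245 = 16.008.
Contribution = (O − E)²/E = (7 − 16.008)² / 16.008 = 5.07.

5.07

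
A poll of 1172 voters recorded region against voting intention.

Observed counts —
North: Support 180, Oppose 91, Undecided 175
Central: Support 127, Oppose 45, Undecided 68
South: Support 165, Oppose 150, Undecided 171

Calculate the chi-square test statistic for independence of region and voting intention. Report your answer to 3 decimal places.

33.989

Row totals: 446, 240, 486. Column totals: 472, 286, 414. Grand total N = 1172.
Expected counts (row total × column total / N):
  North, Support: 446×472/1172 = 179.6177
  North, Oppose: 446×286/1172 = 108.8362
  North, Undecided: 446×414/1172 = 157.5461
  Central, Support: 240×472/1172 = 96.6553
  Central, Oppose: 240×286/1172 = 58.5666
  Central, Undecided: 240×414/1172 = 84.7782
  South, Support: 486×472/1172 = 195.7270
  South, Oppose: 486×286/1172 = 118.5973
  South, Undecided: 486×414/1172 = 171.6758
Contributions (O − E)²/E:
  (180 − 179.6177)²/179.6177 = 0.0008
  (91 − 108.8362)²/108.8362 = 2.9230
  (175 − 157.5461)²/157.5461 = 1.9336
  (127 − 96.6553)²/96.6553 = 9.5266
  (45 − 58.5666)²/58.5666 = 3.1426
  (68 − 84.7782)²/84.7782 = 3.3205
  (165 − 195.7270)²/195.7270 = 4.8238
  (150 − 118.5973)²/118.5973 = 8.3149
  (171 − 171.6758)²/171.6758 = 0.0027
χ² = 0.0008 + 2.9230 + 1.9336 + 9.5266 + 3.1426 + 3.3205 + 4.8238 + 8.3149 + 0.0027 = 33.989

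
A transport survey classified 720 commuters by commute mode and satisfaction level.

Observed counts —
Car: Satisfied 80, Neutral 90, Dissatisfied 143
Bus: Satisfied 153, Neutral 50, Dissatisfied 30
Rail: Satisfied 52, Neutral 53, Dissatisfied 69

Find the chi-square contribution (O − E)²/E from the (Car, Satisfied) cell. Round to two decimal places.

Row total (Car) = 313; column total (Satisfied) = 285; N = 720.
Expected count E = 313 × 285 / 720 = 123.896.
Contribution = (O − E)²/E = (80 − 123.896)² / 123.896 = 15.55.

15.55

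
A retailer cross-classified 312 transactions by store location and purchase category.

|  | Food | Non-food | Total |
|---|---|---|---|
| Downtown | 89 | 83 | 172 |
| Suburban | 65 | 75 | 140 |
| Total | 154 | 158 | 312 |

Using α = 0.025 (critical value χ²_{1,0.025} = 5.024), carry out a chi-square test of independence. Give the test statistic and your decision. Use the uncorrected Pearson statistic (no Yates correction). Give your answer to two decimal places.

0.87; fail to reject H₀

Grand total N = 312.
Expected counts (row total × column total / N):
  Downtown, Food: 172×154/312 = 84.897
  Downtown, Non-food: 172×158/312 = 87.103
  Suburban, Food: 140×154/312 = 69.103
  Suburban, Non-food: 140×158/312 = 70.897
Contributions (O − E)²/E:
  (89 − 84.897)²/84.897 = 0.1983
  (83 − 87.103)²/87.103 = 0.1933
  (65 − 69.103)²/69.103 = 0.2436
  (75 − 70.897)²/70.897 = 0.2375
χ² = 0.1983 + 0.1933 + 0.2436 + 0.2375 = 0.87
df = (2−1)(2−1) = 1. Since 0.87 < 5.024, fail to reject the null hypothesis of independence at α = 0.025.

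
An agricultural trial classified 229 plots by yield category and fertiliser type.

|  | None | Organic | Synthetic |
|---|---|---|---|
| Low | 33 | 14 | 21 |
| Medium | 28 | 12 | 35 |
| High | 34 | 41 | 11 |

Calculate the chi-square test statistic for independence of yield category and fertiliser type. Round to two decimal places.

33.23

Row totals: 68, 75, 86. Column totals: 95, 67, 67. Grand total N = 229.
Expected counts (row total × column total / N):
  Low, None: 68×95/229 = 28.210
  Low, Organic: 68×67/229 = 19.895
  Low, Synthetic: 68×67/229 = 19.895
  Medium, None: 75×95/229 = 31.114
  Medium, Organic: 75×67/229 = 21.943
  Medium, Synthetic: 75×67/229 = 21.943
  High, None: 86×95/229 = 35.677
  High, Organic: 86×67/229 = 25.162
  High, Synthetic: 86×67/229 = 25.162
Contributions (O − E)²/E:
  (33 − 28.210)²/28.210 = 0.8133
  (14 − 19.895)²/19.895 = 1.7467
  (21 − 19.895)²/19.895 = 0.0614
  (28 − 31.114)²/31.114 = 0.3117
  (12 − 21.943)²/21.943 = 4.5055
  (35 − 21.943)²/21.943 = 7.7695
  (34 − 35.677)²/35.677 = 0.0788
  (41 − 25.162)²/25.162 = 9.9691
  (11 − 25.162)²/25.162 = 7.9708
χ² = 0.8133 + 1.7467 + 0.0614 + 0.3117 + 4.5055 + 7.7695 + 0.0788 + 9.9691 + 7.9708 = 33.23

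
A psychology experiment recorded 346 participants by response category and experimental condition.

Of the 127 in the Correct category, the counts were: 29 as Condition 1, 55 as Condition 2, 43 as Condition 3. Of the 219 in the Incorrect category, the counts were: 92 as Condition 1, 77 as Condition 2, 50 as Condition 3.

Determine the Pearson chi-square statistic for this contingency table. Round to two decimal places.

13.49

Row totals: 127, 219. Column totals: 121, 132, 93. Grand total N = 346.
Expected counts (row total × column total / N):
  Correct, Condition 1: 127×121/346 = 44.413
  Correct, Condition 2: 127×132/346 = 48.451
  Correct, Condition 3: 127×93/346 = 34.136
  Incorrect, Condition 1: 219×121/346 = 76.587
  Incorrect, Condition 2: 219×132/346 = 83.549
  Incorrect, Condition 3: 219×93/346 = 58.864
Contributions (O − E)²/E:
  (29 − 44.413)²/44.413 = 5.3489
  (55 − 48.451)²/48.451 = 0.8852
  (43 − 34.136)²/34.136 = 2.3017
  (92 − 76.587)²/76.587 = 3.1018
  (77 − 83.549)²/83.549 = 0.5133
  (50 − 58.864)²/58.864 = 1.3348
χ² = 5.3489 + 0.8852 + 2.3017 + 3.1018 + 0.5133 + 1.3348 = 13.49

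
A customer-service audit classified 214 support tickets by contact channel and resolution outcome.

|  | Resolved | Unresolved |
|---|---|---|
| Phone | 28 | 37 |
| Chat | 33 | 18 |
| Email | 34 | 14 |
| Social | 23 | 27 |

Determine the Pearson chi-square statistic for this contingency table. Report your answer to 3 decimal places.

Row totals: 65, 51, 48, 50. Column totals: 118, 96. Grand total N = 214.
Expected counts (row total × column total / N):
  Phone, Resolved: 65×118/214 = 35.8411
  Phone, Unresolved: 65×96/214 = 29.1589
  Chat, Resolved: 51×118/214 = 28.1215
  Chat, Unresolved: 51×96/214 = 22.8785
  Email, Resolved: 48×118/214 = 26.4673
  Email, Unresolved: 48×96/214 = 21.5327
  Social, Resolved: 50×118/214 = 27.5701
  Social, Unresolved: 50×96/214 = 22.4299
Contributions (O − E)²/E:
  (28 − 35.8411)²/35.8411 = 1.7154
  (37 − 29.1589)²/29.1589 = 2.1085
  (33 − 28.1215)²/28.1215 = 0.8463
  (18 − 22.8785)²/22.8785 = 1.0403
  (34 − 26.4673)²/26.4673 = 2.1438
  (14 − 21.5327)²/21.5327 = 2.6351
  (23 − 27.5701)²/27.5701 = 0.7576
  (27 − 22.4299)²/22.4299 = 0.9312
χ² = 1.7154 + 2.1085 + 0.8463 + 1.0403 + 2.1438 + 2.6351 + 0.7576 + 0.9312 = 12.178

12.178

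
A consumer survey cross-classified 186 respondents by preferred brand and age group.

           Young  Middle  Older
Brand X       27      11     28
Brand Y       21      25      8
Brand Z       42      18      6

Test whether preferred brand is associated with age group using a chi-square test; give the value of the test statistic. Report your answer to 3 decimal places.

Row totals: 66, 54, 66. Column totals: 90, 54, 42. Grand total N = 186.
Expected counts (row total × column total / N):
  Brand X, Young: 66×90/186 = 31.9355
  Brand X, Middle: 66×54/186 = 19.1613
  Brand X, Older: 66×42/186 = 14.9032
  Brand Y, Young: 54×90/186 = 26.1290
  Brand Y, Middle: 54×54/186 = 15.6774
  Brand Y, Older: 54×42/186 = 12.1935
  Brand Z, Young: 66×90/186 = 31.9355
  Brand Z, Middle: 66×54/186 = 19.1613
  Brand Z, Older: 66×42/186 = 14.9032
Contributions (O − E)²/E:
  (27 − 31.9355)²/31.9355 = 0.7628
  (11 − 19.1613)²/19.1613 = 3.4761
  (28 − 14.9032)²/14.9032 = 11.5094
  (21 − 26.1290)²/26.1290 = 1.0068
  (25 − 15.6774)²/15.6774 = 5.5437
  (8 − 12.1935)²/12.1935 = 1.4422
  (42 − 31.9355)²/31.9355 = 3.1718
  (18 − 19.1613)²/19.1613 = 0.0704
  (6 − 14.9032)²/14.9032 = 5.3188
χ² = 0.7628 + 3.4761 + 11.5094 + 1.0068 + 5.5437 + 1.4422 + 3.1718 + 0.0704 + 5.3188 = 32.302

32.302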